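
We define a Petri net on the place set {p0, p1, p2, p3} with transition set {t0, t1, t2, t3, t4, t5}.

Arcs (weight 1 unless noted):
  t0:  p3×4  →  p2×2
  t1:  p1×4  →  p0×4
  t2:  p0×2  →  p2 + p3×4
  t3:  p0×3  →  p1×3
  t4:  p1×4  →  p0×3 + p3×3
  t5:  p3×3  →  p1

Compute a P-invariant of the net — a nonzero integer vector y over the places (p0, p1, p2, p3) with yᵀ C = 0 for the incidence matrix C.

y = (p0:3, p1:3, p2:2, p3:1)

Incidence matrix C (rows=places, cols=transitions):
       t0   t1   t2   t3   t4   t5
   p0   0    4   -2   -3    3    0
   p1   0   -4    0    3   -4    1
   p2   2    0    1    0    0    0
   p3  -4    0    4    0    3   -3

Candidate y = [3, 3, 2, 1]; check y·C column-wise:
  col t0: 3·0 + 3·0 + 2·2 + 1·-4 = 0
  col t1: 3·4 + 3·-4 + 2·0 + 1·0 = 0
  col t2: 3·-2 + 3·0 + 2·1 + 1·4 = 0
  col t3: 3·-3 + 3·3 + 2·0 + 1·0 = 0
  col t4: 3·3 + 3·-4 + 2·0 + 1·3 = 0
  col t5: 3·0 + 3·1 + 2·0 + 1·-3 = 0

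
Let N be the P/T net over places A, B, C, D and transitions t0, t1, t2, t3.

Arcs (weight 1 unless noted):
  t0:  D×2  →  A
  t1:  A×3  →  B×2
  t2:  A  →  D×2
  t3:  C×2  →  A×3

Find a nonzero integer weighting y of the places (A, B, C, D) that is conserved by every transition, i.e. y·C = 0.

Incidence matrix C (rows=places, cols=transitions):
       t0   t1   t2   t3
    A   1   -3   -1    3
    B   0    2    0    0
    C   0    0    0   -2
    D  -2    0    2    0

Candidate y = [2, 3, 3, 1]; check y·C column-wise:
  col t0: 2·1 + 3·0 + 3·0 + 1·-2 = 0
  col t1: 2·-3 + 3·2 + 3·0 + 1·0 = 0
  col t2: 2·-1 + 3·0 + 3·0 + 1·2 = 0
  col t3: 2·3 + 3·0 + 3·-2 + 1·0 = 0

y = (A:2, B:3, C:3, D:1)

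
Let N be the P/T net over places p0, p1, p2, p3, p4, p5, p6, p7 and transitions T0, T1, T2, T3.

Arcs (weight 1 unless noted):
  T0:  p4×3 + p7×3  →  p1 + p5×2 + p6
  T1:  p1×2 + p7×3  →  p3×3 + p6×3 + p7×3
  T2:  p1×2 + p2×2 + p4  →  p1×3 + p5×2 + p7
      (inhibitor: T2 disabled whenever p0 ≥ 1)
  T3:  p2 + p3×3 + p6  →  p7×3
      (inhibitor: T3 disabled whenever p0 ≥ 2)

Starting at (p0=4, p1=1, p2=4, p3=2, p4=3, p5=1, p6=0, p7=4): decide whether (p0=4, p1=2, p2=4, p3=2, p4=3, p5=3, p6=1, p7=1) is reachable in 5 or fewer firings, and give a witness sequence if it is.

depth 0: 1 marking
depth 1: 2 markings reached so far
depth 2: 2 markings reached so far
(frontier empty at depth 2; search complete)
target is not among the 2 markings reachable within 5 steps

NO — not reachable within 5 firings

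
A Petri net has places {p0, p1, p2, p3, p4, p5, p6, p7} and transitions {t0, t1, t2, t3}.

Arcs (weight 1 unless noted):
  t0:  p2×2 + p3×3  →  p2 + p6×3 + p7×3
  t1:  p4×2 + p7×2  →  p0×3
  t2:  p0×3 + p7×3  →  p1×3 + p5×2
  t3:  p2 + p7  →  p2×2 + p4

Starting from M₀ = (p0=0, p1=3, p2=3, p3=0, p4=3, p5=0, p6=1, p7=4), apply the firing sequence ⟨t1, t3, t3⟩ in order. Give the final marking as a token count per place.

(p0=3, p1=3, p2=5, p3=0, p4=3, p5=0, p6=1, p7=0)

step 1: fire t1:  (p0=0, p1=3, p2=3, p3=0, p4=3, p5=0, p6=1, p7=4) → (p0=3, p1=3, p2=3, p3=0, p4=1, p5=0, p6=1, p7=2)
step 2: fire t3:  (p0=3, p1=3, p2=3, p3=0, p4=1, p5=0, p6=1, p7=2) → (p0=3, p1=3, p2=4, p3=0, p4=2, p5=0, p6=1, p7=1)
step 3: fire t3:  (p0=3, p1=3, p2=4, p3=0, p4=2, p5=0, p6=1, p7=1) → (p0=3, p1=3, p2=5, p3=0, p4=3, p5=0, p6=1, p7=0)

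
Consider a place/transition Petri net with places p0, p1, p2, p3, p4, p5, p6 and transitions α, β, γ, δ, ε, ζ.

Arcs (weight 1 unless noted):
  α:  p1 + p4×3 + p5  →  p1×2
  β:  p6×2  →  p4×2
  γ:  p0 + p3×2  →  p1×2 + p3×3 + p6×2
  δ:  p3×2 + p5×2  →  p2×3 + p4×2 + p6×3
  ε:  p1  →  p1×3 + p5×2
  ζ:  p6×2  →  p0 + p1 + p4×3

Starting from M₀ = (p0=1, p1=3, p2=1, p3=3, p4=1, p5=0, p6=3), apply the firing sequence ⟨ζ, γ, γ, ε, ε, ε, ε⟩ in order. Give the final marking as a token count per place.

(p0=0, p1=16, p2=1, p3=5, p4=4, p5=8, p6=5)

step 1: fire ζ:  (p0=1, p1=3, p2=1, p3=3, p4=1, p5=0, p6=3) → (p0=2, p1=4, p2=1, p3=3, p4=4, p5=0, p6=1)
step 2: fire γ:  (p0=2, p1=4, p2=1, p3=3, p4=4, p5=0, p6=1) → (p0=1, p1=6, p2=1, p3=4, p4=4, p5=0, p6=3)
step 3: fire γ:  (p0=1, p1=6, p2=1, p3=4, p4=4, p5=0, p6=3) → (p0=0, p1=8, p2=1, p3=5, p4=4, p5=0, p6=5)
step 4: fire ε:  (p0=0, p1=8, p2=1, p3=5, p4=4, p5=0, p6=5) → (p0=0, p1=10, p2=1, p3=5, p4=4, p5=2, p6=5)
step 5: fire ε:  (p0=0, p1=10, p2=1, p3=5, p4=4, p5=2, p6=5) → (p0=0, p1=12, p2=1, p3=5, p4=4, p5=4, p6=5)
step 6: fire ε:  (p0=0, p1=12, p2=1, p3=5, p4=4, p5=4, p6=5) → (p0=0, p1=14, p2=1, p3=5, p4=4, p5=6, p6=5)
step 7: fire ε:  (p0=0, p1=14, p2=1, p3=5, p4=4, p5=6, p6=5) → (p0=0, p1=16, p2=1, p3=5, p4=4, p5=8, p6=5)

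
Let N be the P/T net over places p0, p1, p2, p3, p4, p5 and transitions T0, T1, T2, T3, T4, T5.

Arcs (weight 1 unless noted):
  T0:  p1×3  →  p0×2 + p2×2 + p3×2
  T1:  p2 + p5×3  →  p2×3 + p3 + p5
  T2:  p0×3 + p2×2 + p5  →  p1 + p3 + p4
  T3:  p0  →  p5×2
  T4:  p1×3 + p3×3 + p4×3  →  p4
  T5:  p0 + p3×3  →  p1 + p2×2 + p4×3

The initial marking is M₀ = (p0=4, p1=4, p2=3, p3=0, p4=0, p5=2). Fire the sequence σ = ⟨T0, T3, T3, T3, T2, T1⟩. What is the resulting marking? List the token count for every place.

step 1: fire T0:  (p0=4, p1=4, p2=3, p3=0, p4=0, p5=2) → (p0=6, p1=1, p2=5, p3=2, p4=0, p5=2)
step 2: fire T3:  (p0=6, p1=1, p2=5, p3=2, p4=0, p5=2) → (p0=5, p1=1, p2=5, p3=2, p4=0, p5=4)
step 3: fire T3:  (p0=5, p1=1, p2=5, p3=2, p4=0, p5=4) → (p0=4, p1=1, p2=5, p3=2, p4=0, p5=6)
step 4: fire T3:  (p0=4, p1=1, p2=5, p3=2, p4=0, p5=6) → (p0=3, p1=1, p2=5, p3=2, p4=0, p5=8)
step 5: fire T2:  (p0=3, p1=1, p2=5, p3=2, p4=0, p5=8) → (p0=0, p1=2, p2=3, p3=3, p4=1, p5=7)
step 6: fire T1:  (p0=0, p1=2, p2=3, p3=3, p4=1, p5=7) → (p0=0, p1=2, p2=5, p3=4, p4=1, p5=5)

(p0=0, p1=2, p2=5, p3=4, p4=1, p5=5)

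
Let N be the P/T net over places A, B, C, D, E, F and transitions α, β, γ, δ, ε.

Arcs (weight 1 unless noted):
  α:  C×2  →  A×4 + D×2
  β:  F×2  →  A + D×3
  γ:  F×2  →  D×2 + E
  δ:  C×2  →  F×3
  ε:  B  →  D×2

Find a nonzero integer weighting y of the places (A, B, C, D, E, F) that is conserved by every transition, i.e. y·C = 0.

y = (A:1, B:2, C:3, D:1, E:2, F:2)

Incidence matrix C (rows=places, cols=transitions):
        α    β    γ    δ    ε
    A   4    1    0    0    0
    B   0    0    0    0   -1
    C  -2    0    0   -2    0
    D   2    3    2    0    2
    E   0    0    1    0    0
    F   0   -2   -2    3    0

Candidate y = [1, 2, 3, 1, 2, 2]; check y·C column-wise:
  col α: 1·4 + 2·0 + 3·-2 + 1·2 + 2·0 + 2·0 = 0
  col β: 1·1 + 2·0 + 3·0 + 1·3 + 2·0 + 2·-2 = 0
  col γ: 1·0 + 2·0 + 3·0 + 1·2 + 2·1 + 2·-2 = 0
  col δ: 1·0 + 2·0 + 3·-2 + 1·0 + 2·0 + 2·3 = 0
  col ε: 1·0 + 2·-1 + 3·0 + 1·2 + 2·0 + 2·0 = 0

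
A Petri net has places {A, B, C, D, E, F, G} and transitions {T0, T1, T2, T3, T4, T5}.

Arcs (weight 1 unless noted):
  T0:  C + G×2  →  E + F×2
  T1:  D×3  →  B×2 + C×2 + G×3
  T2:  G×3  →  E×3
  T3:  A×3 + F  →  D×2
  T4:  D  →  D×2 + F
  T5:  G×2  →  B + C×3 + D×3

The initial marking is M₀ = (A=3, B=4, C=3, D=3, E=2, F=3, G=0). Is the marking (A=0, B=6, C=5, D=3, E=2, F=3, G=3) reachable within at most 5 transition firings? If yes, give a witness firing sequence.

step 1: fire T1:  (A=3, B=4, C=3, D=3, E=2, F=3, G=0) → (A=3, B=6, C=5, D=0, E=2, F=3, G=3)
step 2: fire T3:  (A=3, B=6, C=5, D=0, E=2, F=3, G=3) → (A=0, B=6, C=5, D=2, E=2, F=2, G=3)
step 3: fire T4:  (A=0, B=6, C=5, D=2, E=2, F=2, G=3) → (A=0, B=6, C=5, D=3, E=2, F=3, G=3)

YES — reachable via ⟨T1, T3, T4⟩ (3 firings)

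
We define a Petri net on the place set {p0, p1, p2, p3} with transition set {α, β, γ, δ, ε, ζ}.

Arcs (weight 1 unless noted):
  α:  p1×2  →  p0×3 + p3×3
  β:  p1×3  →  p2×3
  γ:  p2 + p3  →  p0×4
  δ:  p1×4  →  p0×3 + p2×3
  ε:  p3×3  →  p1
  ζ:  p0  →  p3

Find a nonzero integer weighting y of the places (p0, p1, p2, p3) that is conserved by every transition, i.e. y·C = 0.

y = (p0:1, p1:3, p2:3, p3:1)

Incidence matrix C (rows=places, cols=transitions):
        α    β    γ    δ    ε    ζ
   p0   3    0    4    3    0   -1
   p1  -2   -3    0   -4    1    0
   p2   0    3   -1    3    0    0
   p3   3    0   -1    0   -3    1

Candidate y = [1, 3, 3, 1]; check y·C column-wise:
  col α: 1·3 + 3·-2 + 3·0 + 1·3 = 0
  col β: 1·0 + 3·-3 + 3·3 + 1·0 = 0
  col γ: 1·4 + 3·0 + 3·-1 + 1·-1 = 0
  col δ: 1·3 + 3·-4 + 3·3 + 1·0 = 0
  col ε: 1·0 + 3·1 + 3·0 + 1·-3 = 0
  col ζ: 1·-1 + 3·0 + 3·0 + 1·1 = 0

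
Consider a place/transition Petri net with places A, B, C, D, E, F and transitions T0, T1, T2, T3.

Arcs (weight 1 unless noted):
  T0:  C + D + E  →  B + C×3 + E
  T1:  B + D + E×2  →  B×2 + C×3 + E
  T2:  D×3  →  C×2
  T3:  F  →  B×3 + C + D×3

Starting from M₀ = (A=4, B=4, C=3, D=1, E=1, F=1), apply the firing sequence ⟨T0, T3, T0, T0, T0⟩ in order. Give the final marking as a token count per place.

(A=4, B=11, C=12, D=0, E=1, F=0)

step 1: fire T0:  (A=4, B=4, C=3, D=1, E=1, F=1) → (A=4, B=5, C=5, D=0, E=1, F=1)
step 2: fire T3:  (A=4, B=5, C=5, D=0, E=1, F=1) → (A=4, B=8, C=6, D=3, E=1, F=0)
step 3: fire T0:  (A=4, B=8, C=6, D=3, E=1, F=0) → (A=4, B=9, C=8, D=2, E=1, F=0)
step 4: fire T0:  (A=4, B=9, C=8, D=2, E=1, F=0) → (A=4, B=10, C=10, D=1, E=1, F=0)
step 5: fire T0:  (A=4, B=10, C=10, D=1, E=1, F=0) → (A=4, B=11, C=12, D=0, E=1, F=0)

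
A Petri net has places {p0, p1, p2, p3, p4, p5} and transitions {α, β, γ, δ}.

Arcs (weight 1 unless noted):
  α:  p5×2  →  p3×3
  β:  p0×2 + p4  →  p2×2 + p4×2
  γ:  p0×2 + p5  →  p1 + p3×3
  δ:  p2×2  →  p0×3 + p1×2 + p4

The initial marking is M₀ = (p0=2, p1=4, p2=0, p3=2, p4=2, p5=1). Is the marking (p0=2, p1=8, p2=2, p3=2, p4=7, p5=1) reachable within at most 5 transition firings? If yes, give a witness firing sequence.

YES — reachable via ⟨β, δ, β, δ, β⟩ (5 firings)

step 1: fire β:  (p0=2, p1=4, p2=0, p3=2, p4=2, p5=1) → (p0=0, p1=4, p2=2, p3=2, p4=3, p5=1)
step 2: fire δ:  (p0=0, p1=4, p2=2, p3=2, p4=3, p5=1) → (p0=3, p1=6, p2=0, p3=2, p4=4, p5=1)
step 3: fire β:  (p0=3, p1=6, p2=0, p3=2, p4=4, p5=1) → (p0=1, p1=6, p2=2, p3=2, p4=5, p5=1)
step 4: fire δ:  (p0=1, p1=6, p2=2, p3=2, p4=5, p5=1) → (p0=4, p1=8, p2=0, p3=2, p4=6, p5=1)
step 5: fire β:  (p0=4, p1=8, p2=0, p3=2, p4=6, p5=1) → (p0=2, p1=8, p2=2, p3=2, p4=7, p5=1)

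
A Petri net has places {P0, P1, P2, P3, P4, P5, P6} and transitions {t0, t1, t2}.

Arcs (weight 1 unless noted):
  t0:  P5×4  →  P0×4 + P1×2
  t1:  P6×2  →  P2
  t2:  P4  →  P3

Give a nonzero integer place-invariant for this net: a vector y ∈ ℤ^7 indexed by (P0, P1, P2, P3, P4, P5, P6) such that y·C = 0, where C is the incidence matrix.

y = (P0:1, P1:-2, P2:0, P3:0, P4:0, P5:0, P6:0)

Incidence matrix C (rows=places, cols=transitions):
       t0   t1   t2
   P0   4    0    0
   P1   2    0    0
   P2   0    1    0
   P3   0    0    1
   P4   0    0   -1
   P5  -4    0    0
   P6   0   -2    0

Candidate y = [1, -2, 0, 0, 0, 0, 0]; check y·C column-wise:
  col t0: 1·4 + -2·2 + 0·-4 = 0
  col t1: 1·0 + -2·0 + 0·1 + 0·-2 = 0
  col t2: 1·0 + -2·0 + 0·1 + 0·-1 = 0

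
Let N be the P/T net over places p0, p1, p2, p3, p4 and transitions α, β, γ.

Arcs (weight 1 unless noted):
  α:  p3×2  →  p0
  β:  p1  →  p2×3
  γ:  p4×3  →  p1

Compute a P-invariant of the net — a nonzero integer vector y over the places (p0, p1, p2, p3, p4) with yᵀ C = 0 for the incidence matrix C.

Incidence matrix C (rows=places, cols=transitions):
        α    β    γ
   p0   1    0    0
   p1   0   -1    1
   p2   0    3    0
   p3  -2    0    0
   p4   0    0   -3

Candidate y = [2, 0, 0, 1, 0]; check y·C column-wise:
  col α: 2·1 + 1·-2 = 0
  col β: 2·0 + 0·-1 + 0·3 + 1·0 = 0
  col γ: 2·0 + 0·1 + 1·0 + 0·-3 = 0

y = (p0:2, p1:0, p2:0, p3:1, p4:0)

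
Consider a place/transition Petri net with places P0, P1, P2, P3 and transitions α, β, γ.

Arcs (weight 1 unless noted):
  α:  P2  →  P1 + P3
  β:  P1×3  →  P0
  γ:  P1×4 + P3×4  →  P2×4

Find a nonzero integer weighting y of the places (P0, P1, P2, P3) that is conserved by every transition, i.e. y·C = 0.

y = (P0:3, P1:1, P2:1, P3:0)

Incidence matrix C (rows=places, cols=transitions):
        α    β    γ
   P0   0    1    0
   P1   1   -3   -4
   P2  -1    0    4
   P3   1    0   -4

Candidate y = [3, 1, 1, 0]; check y·C column-wise:
  col α: 3·0 + 1·1 + 1·-1 + 0·1 = 0
  col β: 3·1 + 1·-3 + 1·0 = 0
  col γ: 3·0 + 1·-4 + 1·4 + 0·-4 = 0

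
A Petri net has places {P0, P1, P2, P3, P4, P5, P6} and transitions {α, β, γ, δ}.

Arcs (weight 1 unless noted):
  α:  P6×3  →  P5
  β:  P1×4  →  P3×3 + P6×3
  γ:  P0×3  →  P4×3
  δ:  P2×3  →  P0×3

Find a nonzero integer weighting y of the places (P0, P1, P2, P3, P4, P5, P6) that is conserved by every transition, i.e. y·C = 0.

y = (P0:0, P1:3, P2:0, P3:4, P4:0, P5:0, P6:0)

Incidence matrix C (rows=places, cols=transitions):
        α    β    γ    δ
   P0   0    0   -3    3
   P1   0   -4    0    0
   P2   0    0    0   -3
   P3   0    3    0    0
   P4   0    0    3    0
   P5   1    0    0    0
   P6  -3    3    0    0

Candidate y = [0, 3, 0, 4, 0, 0, 0]; check y·C column-wise:
  col α: 3·0 + 4·0 + 0·1 + 0·-3 = 0
  col β: 3·-4 + 4·3 + 0·3 = 0
  col γ: 0·-3 + 3·0 + 4·0 + 0·3 = 0
  col δ: 0·3 + 3·0 + 0·-3 + 4·0 = 0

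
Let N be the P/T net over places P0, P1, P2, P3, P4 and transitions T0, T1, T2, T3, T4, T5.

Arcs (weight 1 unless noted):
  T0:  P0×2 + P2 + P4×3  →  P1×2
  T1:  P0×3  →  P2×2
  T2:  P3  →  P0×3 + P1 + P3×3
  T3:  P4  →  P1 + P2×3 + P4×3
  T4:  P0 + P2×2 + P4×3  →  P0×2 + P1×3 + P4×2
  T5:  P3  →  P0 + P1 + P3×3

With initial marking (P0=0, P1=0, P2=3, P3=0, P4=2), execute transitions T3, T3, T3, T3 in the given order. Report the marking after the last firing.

(P0=0, P1=4, P2=15, P3=0, P4=10)

step 1: fire T3:  (P0=0, P1=0, P2=3, P3=0, P4=2) → (P0=0, P1=1, P2=6, P3=0, P4=4)
step 2: fire T3:  (P0=0, P1=1, P2=6, P3=0, P4=4) → (P0=0, P1=2, P2=9, P3=0, P4=6)
step 3: fire T3:  (P0=0, P1=2, P2=9, P3=0, P4=6) → (P0=0, P1=3, P2=12, P3=0, P4=8)
step 4: fire T3:  (P0=0, P1=3, P2=12, P3=0, P4=8) → (P0=0, P1=4, P2=15, P3=0, P4=10)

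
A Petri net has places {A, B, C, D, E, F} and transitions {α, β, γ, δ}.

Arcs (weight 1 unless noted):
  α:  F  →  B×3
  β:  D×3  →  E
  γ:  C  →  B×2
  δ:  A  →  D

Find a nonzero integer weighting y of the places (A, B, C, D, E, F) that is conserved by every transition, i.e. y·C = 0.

y = (A:1, B:0, C:0, D:1, E:3, F:0)

Incidence matrix C (rows=places, cols=transitions):
        α    β    γ    δ
    A   0    0    0   -1
    B   3    0    2    0
    C   0    0   -1    0
    D   0   -3    0    1
    E   0    1    0    0
    F  -1    0    0    0

Candidate y = [1, 0, 0, 1, 3, 0]; check y·C column-wise:
  col α: 1·0 + 0·3 + 1·0 + 3·0 + 0·-1 = 0
  col β: 1·0 + 1·-3 + 3·1 = 0
  col γ: 1·0 + 0·2 + 0·-1 + 1·0 + 3·0 = 0
  col δ: 1·-1 + 1·1 + 3·0 = 0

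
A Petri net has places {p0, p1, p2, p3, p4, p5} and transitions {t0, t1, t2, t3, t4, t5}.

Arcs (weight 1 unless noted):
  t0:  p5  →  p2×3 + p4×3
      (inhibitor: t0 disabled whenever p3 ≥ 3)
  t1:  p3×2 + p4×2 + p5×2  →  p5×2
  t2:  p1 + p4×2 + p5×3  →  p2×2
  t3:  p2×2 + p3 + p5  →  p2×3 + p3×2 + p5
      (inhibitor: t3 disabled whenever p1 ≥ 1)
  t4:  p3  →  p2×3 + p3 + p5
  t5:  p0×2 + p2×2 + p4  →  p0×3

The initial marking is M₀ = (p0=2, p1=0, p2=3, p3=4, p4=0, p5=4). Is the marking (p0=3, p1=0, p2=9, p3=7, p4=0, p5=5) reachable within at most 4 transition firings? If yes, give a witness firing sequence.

depth 0: 1 marking
depth 1: 3 markings reached so far
depth 2: 6 markings reached so far
depth 3: 10 markings reached so far
depth 4: 15 markings reached so far
target is not among the 15 markings reachable within 4 steps

NO — not reachable within 4 firings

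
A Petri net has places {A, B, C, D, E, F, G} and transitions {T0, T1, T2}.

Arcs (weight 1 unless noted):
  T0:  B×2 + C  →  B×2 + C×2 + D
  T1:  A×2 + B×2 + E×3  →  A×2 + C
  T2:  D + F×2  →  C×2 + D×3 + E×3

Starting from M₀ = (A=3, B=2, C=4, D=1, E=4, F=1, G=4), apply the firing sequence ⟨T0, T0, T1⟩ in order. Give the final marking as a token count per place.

step 1: fire T0:  (A=3, B=2, C=4, D=1, E=4, F=1, G=4) → (A=3, B=2, C=5, D=2, E=4, F=1, G=4)
step 2: fire T0:  (A=3, B=2, C=5, D=2, E=4, F=1, G=4) → (A=3, B=2, C=6, D=3, E=4, F=1, G=4)
step 3: fire T1:  (A=3, B=2, C=6, D=3, E=4, F=1, G=4) → (A=3, B=0, C=7, D=3, E=1, F=1, G=4)

(A=3, B=0, C=7, D=3, E=1, F=1, G=4)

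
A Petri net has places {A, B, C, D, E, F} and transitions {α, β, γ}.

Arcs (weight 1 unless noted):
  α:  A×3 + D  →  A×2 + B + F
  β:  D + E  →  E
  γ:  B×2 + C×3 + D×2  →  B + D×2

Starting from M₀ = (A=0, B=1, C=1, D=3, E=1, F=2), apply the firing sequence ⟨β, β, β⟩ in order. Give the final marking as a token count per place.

step 1: fire β:  (A=0, B=1, C=1, D=3, E=1, F=2) → (A=0, B=1, C=1, D=2, E=1, F=2)
step 2: fire β:  (A=0, B=1, C=1, D=2, E=1, F=2) → (A=0, B=1, C=1, D=1, E=1, F=2)
step 3: fire β:  (A=0, B=1, C=1, D=1, E=1, F=2) → (A=0, B=1, C=1, D=0, E=1, F=2)

(A=0, B=1, C=1, D=0, E=1, F=2)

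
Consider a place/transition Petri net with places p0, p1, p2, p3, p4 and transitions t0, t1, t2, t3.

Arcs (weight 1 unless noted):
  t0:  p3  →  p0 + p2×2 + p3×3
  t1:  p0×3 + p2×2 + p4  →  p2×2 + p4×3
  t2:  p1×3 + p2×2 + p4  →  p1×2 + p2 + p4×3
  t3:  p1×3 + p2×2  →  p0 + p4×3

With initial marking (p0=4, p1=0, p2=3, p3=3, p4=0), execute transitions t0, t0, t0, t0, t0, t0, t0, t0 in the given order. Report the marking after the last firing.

step 1: fire t0:  (p0=4, p1=0, p2=3, p3=3, p4=0) → (p0=5, p1=0, p2=5, p3=5, p4=0)
step 2: fire t0:  (p0=5, p1=0, p2=5, p3=5, p4=0) → (p0=6, p1=0, p2=7, p3=7, p4=0)
step 3: fire t0:  (p0=6, p1=0, p2=7, p3=7, p4=0) → (p0=7, p1=0, p2=9, p3=9, p4=0)
step 4: fire t0:  (p0=7, p1=0, p2=9, p3=9, p4=0) → (p0=8, p1=0, p2=11, p3=11, p4=0)
step 5: fire t0:  (p0=8, p1=0, p2=11, p3=11, p4=0) → (p0=9, p1=0, p2=13, p3=13, p4=0)
step 6: fire t0:  (p0=9, p1=0, p2=13, p3=13, p4=0) → (p0=10, p1=0, p2=15, p3=15, p4=0)
step 7: fire t0:  (p0=10, p1=0, p2=15, p3=15, p4=0) → (p0=11, p1=0, p2=17, p3=17, p4=0)
step 8: fire t0:  (p0=11, p1=0, p2=17, p3=17, p4=0) → (p0=12, p1=0, p2=19, p3=19, p4=0)

(p0=12, p1=0, p2=19, p3=19, p4=0)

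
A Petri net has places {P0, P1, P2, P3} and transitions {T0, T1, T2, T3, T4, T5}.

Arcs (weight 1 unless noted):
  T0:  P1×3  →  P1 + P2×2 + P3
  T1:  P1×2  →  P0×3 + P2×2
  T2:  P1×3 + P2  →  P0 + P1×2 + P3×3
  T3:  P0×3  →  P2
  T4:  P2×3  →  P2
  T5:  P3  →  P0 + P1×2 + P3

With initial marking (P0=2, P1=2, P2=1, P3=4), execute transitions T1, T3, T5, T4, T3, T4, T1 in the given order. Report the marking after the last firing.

(P0=3, P1=0, P2=3, P3=4)

step 1: fire T1:  (P0=2, P1=2, P2=1, P3=4) → (P0=5, P1=0, P2=3, P3=4)
step 2: fire T3:  (P0=5, P1=0, P2=3, P3=4) → (P0=2, P1=0, P2=4, P3=4)
step 3: fire T5:  (P0=2, P1=0, P2=4, P3=4) → (P0=3, P1=2, P2=4, P3=4)
step 4: fire T4:  (P0=3, P1=2, P2=4, P3=4) → (P0=3, P1=2, P2=2, P3=4)
step 5: fire T3:  (P0=3, P1=2, P2=2, P3=4) → (P0=0, P1=2, P2=3, P3=4)
step 6: fire T4:  (P0=0, P1=2, P2=3, P3=4) → (P0=0, P1=2, P2=1, P3=4)
step 7: fire T1:  (P0=0, P1=2, P2=1, P3=4) → (P0=3, P1=0, P2=3, P3=4)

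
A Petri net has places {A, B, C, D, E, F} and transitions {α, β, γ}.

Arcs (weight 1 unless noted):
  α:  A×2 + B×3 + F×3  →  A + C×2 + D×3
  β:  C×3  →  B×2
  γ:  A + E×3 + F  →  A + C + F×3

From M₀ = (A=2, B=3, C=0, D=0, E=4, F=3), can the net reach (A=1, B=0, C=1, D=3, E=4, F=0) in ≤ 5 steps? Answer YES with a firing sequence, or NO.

depth 0: 1 marking
depth 1: 3 markings reached so far
depth 2: 4 markings reached so far
depth 3: 5 markings reached so far
depth 4: 5 markings reached so far
(frontier empty at depth 4; search complete)
target is not among the 5 markings reachable within 5 steps

NO — not reachable within 5 firings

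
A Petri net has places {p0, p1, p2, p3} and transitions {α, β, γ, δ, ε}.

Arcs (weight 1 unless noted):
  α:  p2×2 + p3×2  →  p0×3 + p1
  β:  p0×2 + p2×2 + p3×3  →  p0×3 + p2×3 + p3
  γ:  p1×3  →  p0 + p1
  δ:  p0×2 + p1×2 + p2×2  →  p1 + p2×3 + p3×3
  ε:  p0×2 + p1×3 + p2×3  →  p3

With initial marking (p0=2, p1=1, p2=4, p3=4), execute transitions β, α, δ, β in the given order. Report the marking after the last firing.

(p0=5, p1=1, p2=5, p3=1)

step 1: fire β:  (p0=2, p1=1, p2=4, p3=4) → (p0=3, p1=1, p2=5, p3=2)
step 2: fire α:  (p0=3, p1=1, p2=5, p3=2) → (p0=6, p1=2, p2=3, p3=0)
step 3: fire δ:  (p0=6, p1=2, p2=3, p3=0) → (p0=4, p1=1, p2=4, p3=3)
step 4: fire β:  (p0=4, p1=1, p2=4, p3=3) → (p0=5, p1=1, p2=5, p3=1)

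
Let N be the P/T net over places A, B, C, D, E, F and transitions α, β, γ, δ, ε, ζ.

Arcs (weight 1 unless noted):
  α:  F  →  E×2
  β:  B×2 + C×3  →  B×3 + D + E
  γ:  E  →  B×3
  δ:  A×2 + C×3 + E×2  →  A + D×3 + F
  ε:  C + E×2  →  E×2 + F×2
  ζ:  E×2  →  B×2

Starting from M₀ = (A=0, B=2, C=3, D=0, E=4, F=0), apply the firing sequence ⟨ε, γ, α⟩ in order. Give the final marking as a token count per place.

step 1: fire ε:  (A=0, B=2, C=3, D=0, E=4, F=0) → (A=0, B=2, C=2, D=0, E=4, F=2)
step 2: fire γ:  (A=0, B=2, C=2, D=0, E=4, F=2) → (A=0, B=5, C=2, D=0, E=3, F=2)
step 3: fire α:  (A=0, B=5, C=2, D=0, E=3, F=2) → (A=0, B=5, C=2, D=0, E=5, F=1)

(A=0, B=5, C=2, D=0, E=5, F=1)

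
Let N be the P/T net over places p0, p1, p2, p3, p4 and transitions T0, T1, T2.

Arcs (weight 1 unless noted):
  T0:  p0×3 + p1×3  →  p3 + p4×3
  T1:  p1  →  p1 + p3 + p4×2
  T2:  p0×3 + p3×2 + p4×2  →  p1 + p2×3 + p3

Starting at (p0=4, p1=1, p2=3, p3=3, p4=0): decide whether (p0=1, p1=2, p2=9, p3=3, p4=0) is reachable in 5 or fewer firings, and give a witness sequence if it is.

NO — not reachable within 5 firings

depth 0: 1 marking
depth 1: 2 markings reached so far
depth 2: 4 markings reached so far
depth 3: 6 markings reached so far
depth 4: 8 markings reached so far
depth 5: 10 markings reached so far
target is not among the 10 markings reachable within 5 steps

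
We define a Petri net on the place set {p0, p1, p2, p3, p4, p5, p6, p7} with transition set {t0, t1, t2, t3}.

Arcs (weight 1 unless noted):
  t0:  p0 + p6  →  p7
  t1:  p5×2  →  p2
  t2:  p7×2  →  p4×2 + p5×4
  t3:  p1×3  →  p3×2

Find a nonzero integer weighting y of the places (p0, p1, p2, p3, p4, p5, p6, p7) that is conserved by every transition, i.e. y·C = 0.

Incidence matrix C (rows=places, cols=transitions):
       t0   t1   t2   t3
   p0  -1    0    0    0
   p1   0    0    0   -3
   p2   0    1    0    0
   p3   0    0    0    2
   p4   0    0    2    0
   p5   0   -2    4    0
   p6  -1    0    0    0
   p7   1    0   -2    0

Candidate y = [0, 2, 0, 3, 0, 0, 0, 0]; check y·C column-wise:
  col t0: 0·-1 + 2·0 + 3·0 + 0·-1 + 0·1 = 0
  col t1: 2·0 + 0·1 + 3·0 + 0·-2 = 0
  col t2: 2·0 + 3·0 + 0·2 + 0·4 + 0·-2 = 0
  col t3: 2·-3 + 3·2 = 0

y = (p0:0, p1:2, p2:0, p3:3, p4:0, p5:0, p6:0, p7:0)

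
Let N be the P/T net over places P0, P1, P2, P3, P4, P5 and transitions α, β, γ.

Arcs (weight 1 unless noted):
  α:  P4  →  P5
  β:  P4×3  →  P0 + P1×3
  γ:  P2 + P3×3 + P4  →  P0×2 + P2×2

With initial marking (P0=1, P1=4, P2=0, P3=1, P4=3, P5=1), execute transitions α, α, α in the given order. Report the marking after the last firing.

(P0=1, P1=4, P2=0, P3=1, P4=0, P5=4)

step 1: fire α:  (P0=1, P1=4, P2=0, P3=1, P4=3, P5=1) → (P0=1, P1=4, P2=0, P3=1, P4=2, P5=2)
step 2: fire α:  (P0=1, P1=4, P2=0, P3=1, P4=2, P5=2) → (P0=1, P1=4, P2=0, P3=1, P4=1, P5=3)
step 3: fire α:  (P0=1, P1=4, P2=0, P3=1, P4=1, P5=3) → (P0=1, P1=4, P2=0, P3=1, P4=0, P5=4)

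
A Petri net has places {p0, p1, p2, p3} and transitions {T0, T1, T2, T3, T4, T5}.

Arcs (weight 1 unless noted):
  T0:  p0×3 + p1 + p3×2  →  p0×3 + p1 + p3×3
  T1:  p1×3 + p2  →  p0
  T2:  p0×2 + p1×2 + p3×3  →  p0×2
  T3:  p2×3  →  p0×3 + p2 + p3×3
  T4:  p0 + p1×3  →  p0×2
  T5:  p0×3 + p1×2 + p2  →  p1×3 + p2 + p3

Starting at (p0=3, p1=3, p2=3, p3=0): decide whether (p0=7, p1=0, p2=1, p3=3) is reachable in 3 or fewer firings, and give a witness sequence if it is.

YES — reachable via ⟨T3, T4⟩ (2 firings)

step 1: fire T3:  (p0=3, p1=3, p2=3, p3=0) → (p0=6, p1=3, p2=1, p3=3)
step 2: fire T4:  (p0=6, p1=3, p2=1, p3=3) → (p0=7, p1=0, p2=1, p3=3)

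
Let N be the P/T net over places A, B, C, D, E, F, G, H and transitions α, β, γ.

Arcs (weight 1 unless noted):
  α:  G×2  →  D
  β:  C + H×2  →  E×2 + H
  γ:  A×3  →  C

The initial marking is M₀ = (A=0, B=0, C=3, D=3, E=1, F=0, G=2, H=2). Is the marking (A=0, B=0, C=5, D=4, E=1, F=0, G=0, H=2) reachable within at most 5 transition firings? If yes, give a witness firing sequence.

NO — not reachable within 5 firings

depth 0: 1 marking
depth 1: 3 markings reached so far
depth 2: 4 markings reached so far
depth 3: 4 markings reached so far
(frontier empty at depth 3; search complete)
target is not among the 4 markings reachable within 5 steps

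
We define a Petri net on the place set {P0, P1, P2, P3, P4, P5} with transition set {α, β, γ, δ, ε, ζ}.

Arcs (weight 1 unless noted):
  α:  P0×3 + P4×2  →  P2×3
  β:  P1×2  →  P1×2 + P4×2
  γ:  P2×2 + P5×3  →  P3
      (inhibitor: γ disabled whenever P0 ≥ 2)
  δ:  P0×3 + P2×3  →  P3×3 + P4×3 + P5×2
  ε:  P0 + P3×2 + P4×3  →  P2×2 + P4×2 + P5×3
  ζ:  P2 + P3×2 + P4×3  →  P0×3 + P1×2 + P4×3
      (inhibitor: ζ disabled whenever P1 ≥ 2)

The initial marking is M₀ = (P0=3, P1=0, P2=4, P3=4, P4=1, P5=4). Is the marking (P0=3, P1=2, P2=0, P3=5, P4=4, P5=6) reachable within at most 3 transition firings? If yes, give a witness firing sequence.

step 1: fire δ:  (P0=3, P1=0, P2=4, P3=4, P4=1, P5=4) → (P0=0, P1=0, P2=1, P3=7, P4=4, P5=6)
step 2: fire ζ:  (P0=0, P1=0, P2=1, P3=7, P4=4, P5=6) → (P0=3, P1=2, P2=0, P3=5, P4=4, P5=6)

YES — reachable via ⟨δ, ζ⟩ (2 firings)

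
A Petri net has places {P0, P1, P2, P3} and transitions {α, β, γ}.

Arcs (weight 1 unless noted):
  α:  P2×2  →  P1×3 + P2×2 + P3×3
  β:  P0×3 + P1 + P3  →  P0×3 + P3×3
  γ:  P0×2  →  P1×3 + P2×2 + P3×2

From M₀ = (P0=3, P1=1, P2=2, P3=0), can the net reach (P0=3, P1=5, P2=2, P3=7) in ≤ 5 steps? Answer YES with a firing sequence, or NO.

NO — not reachable within 5 firings

depth 0: 1 marking
depth 1: 3 markings reached so far
depth 2: 6 markings reached so far
depth 3: 11 markings reached so far
depth 4: 18 markings reached so far
depth 5: 27 markings reached so far
target is not among the 27 markings reachable within 5 steps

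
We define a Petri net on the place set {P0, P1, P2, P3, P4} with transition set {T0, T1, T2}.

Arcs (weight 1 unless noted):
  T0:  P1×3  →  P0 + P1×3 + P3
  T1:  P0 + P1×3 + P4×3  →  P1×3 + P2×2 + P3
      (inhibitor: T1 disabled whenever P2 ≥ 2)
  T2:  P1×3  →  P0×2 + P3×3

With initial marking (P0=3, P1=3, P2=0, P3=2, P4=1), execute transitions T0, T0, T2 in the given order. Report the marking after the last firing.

step 1: fire T0:  (P0=3, P1=3, P2=0, P3=2, P4=1) → (P0=4, P1=3, P2=0, P3=3, P4=1)
step 2: fire T0:  (P0=4, P1=3, P2=0, P3=3, P4=1) → (P0=5, P1=3, P2=0, P3=4, P4=1)
step 3: fire T2:  (P0=5, P1=3, P2=0, P3=4, P4=1) → (P0=7, P1=0, P2=0, P3=7, P4=1)

(P0=7, P1=0, P2=0, P3=7, P4=1)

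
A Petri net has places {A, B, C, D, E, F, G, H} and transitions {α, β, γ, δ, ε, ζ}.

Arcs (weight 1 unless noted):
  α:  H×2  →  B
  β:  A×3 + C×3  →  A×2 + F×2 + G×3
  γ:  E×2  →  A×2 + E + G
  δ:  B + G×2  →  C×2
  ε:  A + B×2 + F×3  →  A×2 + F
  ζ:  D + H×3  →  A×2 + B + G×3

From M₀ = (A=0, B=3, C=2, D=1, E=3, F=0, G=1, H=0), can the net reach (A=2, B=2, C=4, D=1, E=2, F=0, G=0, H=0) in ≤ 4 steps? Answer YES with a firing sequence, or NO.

step 1: fire γ:  (A=0, B=3, C=2, D=1, E=3, F=0, G=1, H=0) → (A=2, B=3, C=2, D=1, E=2, F=0, G=2, H=0)
step 2: fire δ:  (A=2, B=3, C=2, D=1, E=2, F=0, G=2, H=0) → (A=2, B=2, C=4, D=1, E=2, F=0, G=0, H=0)

YES — reachable via ⟨γ, δ⟩ (2 firings)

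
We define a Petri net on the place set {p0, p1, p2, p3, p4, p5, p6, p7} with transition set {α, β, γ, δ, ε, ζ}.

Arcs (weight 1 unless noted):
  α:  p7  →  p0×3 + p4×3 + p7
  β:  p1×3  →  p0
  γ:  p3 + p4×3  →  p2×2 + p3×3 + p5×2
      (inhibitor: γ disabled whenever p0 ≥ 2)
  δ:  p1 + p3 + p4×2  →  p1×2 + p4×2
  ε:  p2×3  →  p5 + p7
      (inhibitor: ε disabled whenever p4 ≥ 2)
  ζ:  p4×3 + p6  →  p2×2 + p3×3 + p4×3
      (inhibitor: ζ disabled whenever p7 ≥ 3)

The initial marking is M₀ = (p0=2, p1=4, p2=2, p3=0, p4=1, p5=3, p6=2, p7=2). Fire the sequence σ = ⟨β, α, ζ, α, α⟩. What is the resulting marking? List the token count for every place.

step 1: fire β:  (p0=2, p1=4, p2=2, p3=0, p4=1, p5=3, p6=2, p7=2) → (p0=3, p1=1, p2=2, p3=0, p4=1, p5=3, p6=2, p7=2)
step 2: fire α:  (p0=3, p1=1, p2=2, p3=0, p4=1, p5=3, p6=2, p7=2) → (p0=6, p1=1, p2=2, p3=0, p4=4, p5=3, p6=2, p7=2)
step 3: fire ζ:  (p0=6, p1=1, p2=2, p3=0, p4=4, p5=3, p6=2, p7=2) → (p0=6, p1=1, p2=4, p3=3, p4=4, p5=3, p6=1, p7=2)
step 4: fire α:  (p0=6, p1=1, p2=4, p3=3, p4=4, p5=3, p6=1, p7=2) → (p0=9, p1=1, p2=4, p3=3, p4=7, p5=3, p6=1, p7=2)
step 5: fire α:  (p0=9, p1=1, p2=4, p3=3, p4=7, p5=3, p6=1, p7=2) → (p0=12, p1=1, p2=4, p3=3, p4=10, p5=3, p6=1, p7=2)

(p0=12, p1=1, p2=4, p3=3, p4=10, p5=3, p6=1, p7=2)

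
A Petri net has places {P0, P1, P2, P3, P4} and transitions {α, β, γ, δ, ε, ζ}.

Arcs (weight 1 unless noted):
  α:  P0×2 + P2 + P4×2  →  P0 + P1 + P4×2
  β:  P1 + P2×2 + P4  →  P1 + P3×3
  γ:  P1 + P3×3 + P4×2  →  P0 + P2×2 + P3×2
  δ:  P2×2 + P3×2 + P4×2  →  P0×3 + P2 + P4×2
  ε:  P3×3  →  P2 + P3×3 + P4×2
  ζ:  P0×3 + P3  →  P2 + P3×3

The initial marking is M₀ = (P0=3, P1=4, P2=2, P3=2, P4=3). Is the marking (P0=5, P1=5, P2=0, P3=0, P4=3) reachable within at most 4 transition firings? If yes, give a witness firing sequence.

step 1: fire δ:  (P0=3, P1=4, P2=2, P3=2, P4=3) → (P0=6, P1=4, P2=1, P3=0, P4=3)
step 2: fire α:  (P0=6, P1=4, P2=1, P3=0, P4=3) → (P0=5, P1=5, P2=0, P3=0, P4=3)

YES — reachable via ⟨δ, α⟩ (2 firings)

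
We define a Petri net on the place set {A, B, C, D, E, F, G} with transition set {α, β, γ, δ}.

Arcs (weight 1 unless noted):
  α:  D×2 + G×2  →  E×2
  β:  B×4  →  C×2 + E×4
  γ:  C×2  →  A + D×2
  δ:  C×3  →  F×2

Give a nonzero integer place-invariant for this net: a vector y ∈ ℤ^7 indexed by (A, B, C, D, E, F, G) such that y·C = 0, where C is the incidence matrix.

y = (A:2, B:-1, C:0, D:-1, E:-1, F:0, G:0)

Incidence matrix C (rows=places, cols=transitions):
        α    β    γ    δ
    A   0    0    1    0
    B   0   -4    0    0
    C   0    2   -2   -3
    D  -2    0    2    0
    E   2    4    0    0
    F   0    0    0    2
    G  -2    0    0    0

Candidate y = [2, -1, 0, -1, -1, 0, 0]; check y·C column-wise:
  col α: 2·0 + -1·0 + -1·-2 + -1·2 + 0·-2 = 0
  col β: 2·0 + -1·-4 + 0·2 + -1·0 + -1·4 = 0
  col γ: 2·1 + -1·0 + 0·-2 + -1·2 + -1·0 = 0
  col δ: 2·0 + -1·0 + 0·-3 + -1·0 + -1·0 + 0·2 = 0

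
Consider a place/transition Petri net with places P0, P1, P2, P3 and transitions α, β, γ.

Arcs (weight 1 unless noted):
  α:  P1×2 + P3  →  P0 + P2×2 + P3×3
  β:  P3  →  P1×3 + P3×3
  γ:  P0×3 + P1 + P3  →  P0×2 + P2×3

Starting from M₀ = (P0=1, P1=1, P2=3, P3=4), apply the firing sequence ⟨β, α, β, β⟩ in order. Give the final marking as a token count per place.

(P0=2, P1=8, P2=5, P3=12)

step 1: fire β:  (P0=1, P1=1, P2=3, P3=4) → (P0=1, P1=4, P2=3, P3=6)
step 2: fire α:  (P0=1, P1=4, P2=3, P3=6) → (P0=2, P1=2, P2=5, P3=8)
step 3: fire β:  (P0=2, P1=2, P2=5, P3=8) → (P0=2, P1=5, P2=5, P3=10)
step 4: fire β:  (P0=2, P1=5, P2=5, P3=10) → (P0=2, P1=8, P2=5, P3=12)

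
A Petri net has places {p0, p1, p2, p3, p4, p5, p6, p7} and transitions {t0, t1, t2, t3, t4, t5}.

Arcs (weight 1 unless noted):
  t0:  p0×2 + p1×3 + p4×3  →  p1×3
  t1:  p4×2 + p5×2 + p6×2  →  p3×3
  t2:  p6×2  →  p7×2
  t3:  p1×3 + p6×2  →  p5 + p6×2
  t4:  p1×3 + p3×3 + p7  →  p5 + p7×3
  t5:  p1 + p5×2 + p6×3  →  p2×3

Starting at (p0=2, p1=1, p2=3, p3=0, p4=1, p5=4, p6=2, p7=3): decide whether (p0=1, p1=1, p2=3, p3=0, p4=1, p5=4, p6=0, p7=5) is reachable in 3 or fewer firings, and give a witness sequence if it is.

depth 0: 1 marking
depth 1: 2 markings reached so far
depth 2: 2 markings reached so far
(frontier empty at depth 2; search complete)
target is not among the 2 markings reachable within 3 steps

NO — not reachable within 3 firings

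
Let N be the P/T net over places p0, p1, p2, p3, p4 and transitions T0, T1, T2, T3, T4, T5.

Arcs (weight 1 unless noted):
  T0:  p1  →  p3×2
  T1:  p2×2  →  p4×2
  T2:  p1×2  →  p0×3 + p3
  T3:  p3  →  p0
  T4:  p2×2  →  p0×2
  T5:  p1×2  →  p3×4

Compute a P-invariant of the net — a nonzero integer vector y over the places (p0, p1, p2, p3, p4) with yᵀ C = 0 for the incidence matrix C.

y = (p0:1, p1:2, p2:1, p3:1, p4:1)

Incidence matrix C (rows=places, cols=transitions):
       T0   T1   T2   T3   T4   T5
   p0   0    0    3    1    2    0
   p1  -1    0   -2    0    0   -2
   p2   0   -2    0    0   -2    0
   p3   2    0    1   -1    0    4
   p4   0    2    0    0    0    0

Candidate y = [1, 2, 1, 1, 1]; check y·C column-wise:
  col T0: 1·0 + 2·-1 + 1·0 + 1·2 + 1·0 = 0
  col T1: 1·0 + 2·0 + 1·-2 + 1·0 + 1·2 = 0
  col T2: 1·3 + 2·-2 + 1·0 + 1·1 + 1·0 = 0
  col T3: 1·1 + 2·0 + 1·0 + 1·-1 + 1·0 = 0
  col T4: 1·2 + 2·0 + 1·-2 + 1·0 + 1·0 = 0
  col T5: 1·0 + 2·-2 + 1·0 + 1·4 + 1·0 = 0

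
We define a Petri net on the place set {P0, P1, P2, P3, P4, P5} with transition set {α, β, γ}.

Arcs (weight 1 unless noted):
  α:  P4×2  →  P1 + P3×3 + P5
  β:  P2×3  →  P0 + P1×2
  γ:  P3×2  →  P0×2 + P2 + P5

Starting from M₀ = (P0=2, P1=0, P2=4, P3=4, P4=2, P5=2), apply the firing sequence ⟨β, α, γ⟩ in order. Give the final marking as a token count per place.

(P0=5, P1=3, P2=2, P3=5, P4=0, P5=4)

step 1: fire β:  (P0=2, P1=0, P2=4, P3=4, P4=2, P5=2) → (P0=3, P1=2, P2=1, P3=4, P4=2, P5=2)
step 2: fire α:  (P0=3, P1=2, P2=1, P3=4, P4=2, P5=2) → (P0=3, P1=3, P2=1, P3=7, P4=0, P5=3)
step 3: fire γ:  (P0=3, P1=3, P2=1, P3=7, P4=0, P5=3) → (P0=5, P1=3, P2=2, P3=5, P4=0, P5=4)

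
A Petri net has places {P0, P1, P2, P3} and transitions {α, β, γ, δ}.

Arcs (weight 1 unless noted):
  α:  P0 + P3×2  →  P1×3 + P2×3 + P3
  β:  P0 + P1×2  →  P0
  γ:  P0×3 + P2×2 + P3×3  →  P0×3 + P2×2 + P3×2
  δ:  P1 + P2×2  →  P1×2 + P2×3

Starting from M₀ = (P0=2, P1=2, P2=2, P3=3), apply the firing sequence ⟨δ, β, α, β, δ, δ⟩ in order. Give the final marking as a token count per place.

(P0=1, P1=4, P2=8, P3=2)

step 1: fire δ:  (P0=2, P1=2, P2=2, P3=3) → (P0=2, P1=3, P2=3, P3=3)
step 2: fire β:  (P0=2, P1=3, P2=3, P3=3) → (P0=2, P1=1, P2=3, P3=3)
step 3: fire α:  (P0=2, P1=1, P2=3, P3=3) → (P0=1, P1=4, P2=6, P3=2)
step 4: fire β:  (P0=1, P1=4, P2=6, P3=2) → (P0=1, P1=2, P2=6, P3=2)
step 5: fire δ:  (P0=1, P1=2, P2=6, P3=2) → (P0=1, P1=3, P2=7, P3=2)
step 6: fire δ:  (P0=1, P1=3, P2=7, P3=2) → (P0=1, P1=4, P2=8, P3=2)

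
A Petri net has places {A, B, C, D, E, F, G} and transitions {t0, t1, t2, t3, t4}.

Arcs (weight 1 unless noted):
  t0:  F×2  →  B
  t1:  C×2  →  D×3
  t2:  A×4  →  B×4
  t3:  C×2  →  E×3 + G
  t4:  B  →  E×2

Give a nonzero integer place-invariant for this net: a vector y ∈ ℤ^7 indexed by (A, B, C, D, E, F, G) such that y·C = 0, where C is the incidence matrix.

y = (A:4, B:4, C:3, D:2, E:2, F:2, G:0)

Incidence matrix C (rows=places, cols=transitions):
       t0   t1   t2   t3   t4
    A   0    0   -4    0    0
    B   1    0    4    0   -1
    C   0   -2    0   -2    0
    D   0    3    0    0    0
    E   0    0    0    3    2
    F  -2    0    0    0    0
    G   0    0    0    1    0

Candidate y = [4, 4, 3, 2, 2, 2, 0]; check y·C column-wise:
  col t0: 4·0 + 4·1 + 3·0 + 2·0 + 2·0 + 2·-2 = 0
  col t1: 4·0 + 4·0 + 3·-2 + 2·3 + 2·0 + 2·0 = 0
  col t2: 4·-4 + 4·4 + 3·0 + 2·0 + 2·0 + 2·0 = 0
  col t3: 4·0 + 4·0 + 3·-2 + 2·0 + 2·3 + 2·0 + 0·1 = 0
  col t4: 4·0 + 4·-1 + 3·0 + 2·0 + 2·2 + 2·0 = 0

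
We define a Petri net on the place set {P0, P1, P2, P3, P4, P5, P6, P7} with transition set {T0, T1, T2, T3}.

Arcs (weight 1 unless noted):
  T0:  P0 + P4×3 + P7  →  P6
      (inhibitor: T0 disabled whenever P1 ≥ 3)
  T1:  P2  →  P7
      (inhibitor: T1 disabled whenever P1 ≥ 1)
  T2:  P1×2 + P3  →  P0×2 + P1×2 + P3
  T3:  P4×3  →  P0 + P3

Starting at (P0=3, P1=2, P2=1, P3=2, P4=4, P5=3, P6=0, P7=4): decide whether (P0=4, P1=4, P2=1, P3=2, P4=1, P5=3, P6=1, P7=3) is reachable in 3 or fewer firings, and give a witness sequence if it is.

depth 0: 1 marking
depth 1: 4 markings reached so far
depth 2: 7 markings reached so far
depth 3: 10 markings reached so far
target is not among the 10 markings reachable within 3 steps

NO — not reachable within 3 firings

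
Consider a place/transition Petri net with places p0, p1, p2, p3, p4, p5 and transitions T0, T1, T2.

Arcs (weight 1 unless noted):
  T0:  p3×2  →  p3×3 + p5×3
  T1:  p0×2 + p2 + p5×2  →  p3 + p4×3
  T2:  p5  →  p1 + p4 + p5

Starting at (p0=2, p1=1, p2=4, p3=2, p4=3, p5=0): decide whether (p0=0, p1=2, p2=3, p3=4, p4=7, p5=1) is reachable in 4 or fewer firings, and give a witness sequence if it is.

step 1: fire T0:  (p0=2, p1=1, p2=4, p3=2, p4=3, p5=0) → (p0=2, p1=1, p2=4, p3=3, p4=3, p5=3)
step 2: fire T1:  (p0=2, p1=1, p2=4, p3=3, p4=3, p5=3) → (p0=0, p1=1, p2=3, p3=4, p4=6, p5=1)
step 3: fire T2:  (p0=0, p1=1, p2=3, p3=4, p4=6, p5=1) → (p0=0, p1=2, p2=3, p3=4, p4=7, p5=1)

YES — reachable via ⟨T0, T1, T2⟩ (3 firings)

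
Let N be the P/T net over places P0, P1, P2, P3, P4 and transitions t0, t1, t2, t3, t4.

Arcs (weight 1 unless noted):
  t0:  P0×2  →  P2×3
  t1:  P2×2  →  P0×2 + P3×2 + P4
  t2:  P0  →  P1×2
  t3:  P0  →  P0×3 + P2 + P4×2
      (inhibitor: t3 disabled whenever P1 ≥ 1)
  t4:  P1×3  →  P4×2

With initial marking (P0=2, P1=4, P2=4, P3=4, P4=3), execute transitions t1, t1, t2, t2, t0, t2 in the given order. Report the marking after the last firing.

(P0=1, P1=10, P2=3, P3=8, P4=5)

step 1: fire t1:  (P0=2, P1=4, P2=4, P3=4, P4=3) → (P0=4, P1=4, P2=2, P3=6, P4=4)
step 2: fire t1:  (P0=4, P1=4, P2=2, P3=6, P4=4) → (P0=6, P1=4, P2=0, P3=8, P4=5)
step 3: fire t2:  (P0=6, P1=4, P2=0, P3=8, P4=5) → (P0=5, P1=6, P2=0, P3=8, P4=5)
step 4: fire t2:  (P0=5, P1=6, P2=0, P3=8, P4=5) → (P0=4, P1=8, P2=0, P3=8, P4=5)
step 5: fire t0:  (P0=4, P1=8, P2=0, P3=8, P4=5) → (P0=2, P1=8, P2=3, P3=8, P4=5)
step 6: fire t2:  (P0=2, P1=8, P2=3, P3=8, P4=5) → (P0=1, P1=10, P2=3, P3=8, P4=5)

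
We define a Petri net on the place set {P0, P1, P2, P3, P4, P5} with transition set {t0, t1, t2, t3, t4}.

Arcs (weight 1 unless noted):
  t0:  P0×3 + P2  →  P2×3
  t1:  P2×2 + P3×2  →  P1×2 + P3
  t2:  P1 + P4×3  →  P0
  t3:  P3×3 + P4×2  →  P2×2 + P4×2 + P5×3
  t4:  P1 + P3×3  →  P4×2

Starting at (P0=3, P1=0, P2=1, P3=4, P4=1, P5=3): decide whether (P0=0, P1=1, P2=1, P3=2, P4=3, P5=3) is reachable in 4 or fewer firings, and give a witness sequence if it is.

NO — not reachable within 4 firings

depth 0: 1 marking
depth 1: 2 markings reached so far
depth 2: 3 markings reached so far
depth 3: 4 markings reached so far
depth 4: 5 markings reached so far
target is not among the 5 markings reachable within 4 steps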